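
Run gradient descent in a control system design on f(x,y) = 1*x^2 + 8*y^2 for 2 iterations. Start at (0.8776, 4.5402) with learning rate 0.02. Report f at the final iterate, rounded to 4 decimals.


Gradient descent on f(x,y) = 1*x^2 + 8*y^2.
Starting point: (0.8776, 4.5402), alpha = 0.02
Step 1: grad_x = 2*1*0.8776 = 1.7552, grad_y = 2*8*4.5402 = 72.6432
  x_1 = 0.8776 - 0.02*1.7552 = 0.8425
  y_1 = 4.5402 - 0.02*72.6432 = 3.0873
Step 2: grad_x = 2*1*0.8425 = 1.685, grad_y = 2*8*3.0873 = 49.3974
  x_2 = 0.8425 - 0.02*1.685 = 0.8088
  y_2 = 3.0873 - 0.02*49.3974 = 2.0994
f(0.8088, 2.0994) = 1*0.8088^2 + 8*2.0994^2 = 35.9136


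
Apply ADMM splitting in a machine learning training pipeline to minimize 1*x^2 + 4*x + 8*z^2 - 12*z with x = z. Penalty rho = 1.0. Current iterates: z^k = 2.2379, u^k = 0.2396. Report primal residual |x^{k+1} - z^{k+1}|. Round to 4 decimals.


ADMM iteration with rho = 1.0, z^k = 2.2379, u^k = 0.2396
Step 1: x-update.
Minimize 1*x^2 + 4*x + (1.0/2)*(x - 2.2379 + 0.2396)^2
FOC: (2*1 + 1.0)*x = -4 + 1.0*(2.2379 - 0.2396)
x^{k+1} = -0.6672
Step 2: z-update.
Minimize 8*z^2 - 12*z + (1.0/2)*(-0.6672 - z + 0.2396)^2
FOC: (2*8 + 1.0)*z = 12 + 1.0*(-0.6672 + 0.2396)
z^{k+1} = 0.6807
Step 3: u-update.
u^{k+1} = 0.2396 - 0.6672 - 0.6807 = -1.1084
Step 4: Primal residual = |-0.6672 - 0.6807| = 1.348


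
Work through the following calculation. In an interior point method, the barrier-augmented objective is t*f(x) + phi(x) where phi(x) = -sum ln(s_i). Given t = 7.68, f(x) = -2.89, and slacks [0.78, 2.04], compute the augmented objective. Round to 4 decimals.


Step 1: Compute log-barrier.
ln values: [-0.2485, 0.7129]
phi = -(-0.2485 + 0.7129) = -0.4645
Step 2: Compute augmented objective.
t*f(x) = 7.68*-2.89 = -22.1952
Total = -22.1952 - 0.4645 = -22.6597


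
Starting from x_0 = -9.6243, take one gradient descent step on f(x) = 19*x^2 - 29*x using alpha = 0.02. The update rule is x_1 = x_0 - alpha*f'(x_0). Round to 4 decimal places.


We compute the gradient at x_0 and apply the update.
f'(x) = 38*x - 29
f'(-9.6243) = 38*-9.6243 - 29 = -394.7234
x_1 = -9.6243 - 0.02*-394.7234 = -1.7298


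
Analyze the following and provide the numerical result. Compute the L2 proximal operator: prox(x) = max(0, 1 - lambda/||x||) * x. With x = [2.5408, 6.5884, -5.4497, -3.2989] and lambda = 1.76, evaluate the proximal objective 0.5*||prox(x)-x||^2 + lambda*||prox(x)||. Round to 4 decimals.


Step 1: Compute ||x||.
||x|| = 9.5102
Step 2: Compute scaling factor.
scale = max(0, 1 - 1.76/9.5102) = 0.8149
Step 3: prox(x) = [2.0706, 5.3691, -4.4412, -2.6884]
||prox(x)|| = 7.7502
Step 4: Proximal objective.
0.5*||prox-x||^2 = 1.5488
lambda*||prox|| = 13.6404
Total = 15.1892


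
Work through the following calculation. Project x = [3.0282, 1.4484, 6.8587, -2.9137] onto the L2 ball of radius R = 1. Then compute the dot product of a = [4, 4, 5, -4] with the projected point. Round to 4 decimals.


Step 1: Compute ||x|| (intermediates to 6 decimals).
||x|| = sqrt(3.0282^2 + 1.4484^2 + 6.8587^2 + (-2.9137)^2) = 8.173082
Step 2: Project.
Since ||x|| > R, scale = R/||x|| = 1/8.173082 = 0.122353, proj(x) = scale * x
proj(x) = [0.370509, 0.177216, 0.839183, -0.3565]
Step 3: Dot product.
a^T * proj(x) = 4*0.370509 + 4*0.177216 + 5*0.839183 - 4*(-0.3565) = 7.8128


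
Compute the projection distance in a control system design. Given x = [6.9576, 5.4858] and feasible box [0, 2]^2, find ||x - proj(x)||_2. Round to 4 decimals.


Project each component onto [0, 2].
clip(6.9576) = 2.0, clip(5.4858) = 2.0
Projection = [2.0, 2.0]
Squared diffs: [24.5778, 12.1508]
Distance = sqrt(36.7286) = 6.0604


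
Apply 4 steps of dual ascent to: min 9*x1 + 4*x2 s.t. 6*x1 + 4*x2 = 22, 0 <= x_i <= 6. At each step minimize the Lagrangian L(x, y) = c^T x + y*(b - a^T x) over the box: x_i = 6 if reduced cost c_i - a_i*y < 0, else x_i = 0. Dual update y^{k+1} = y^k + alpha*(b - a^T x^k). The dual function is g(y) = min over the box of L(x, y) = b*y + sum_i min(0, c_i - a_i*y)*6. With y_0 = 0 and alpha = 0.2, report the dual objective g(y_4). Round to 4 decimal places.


Dual ascent for LP: min 9*x1 + 4*x2, 6*x1 + 4*x2 = 22, 0 <= x_i <= 6
Step 1: y^k = 0.0, reduced costs: (9.0, 4.0)
  x^k = (0.0, 0.0), subgradient = b - a^T x = 22.0
  y^{k+1} = 0.0 + 0.2*22.0 = 4.4
Step 2: y^k = 4.4, reduced costs: (-17.4, -13.6)
  x^k = (6.0, 6.0), subgradient = b - a^T x = -38.0
  y^{k+1} = 4.4 + 0.2*-38.0 = -3.2
Step 3: y^k = -3.2, reduced costs: (28.2, 16.8)
  x^k = (0.0, 0.0), subgradient = b - a^T x = 22.0
  y^{k+1} = -3.2 + 0.2*22.0 = 1.2
Step 4: y^k = 1.2, reduced costs: (1.8, -0.8)
  x^k = (0.0, 6.0), subgradient = b - a^T x = -2.0
  y^{k+1} = 1.2 + 0.2*-2.0 = 0.8
Dual objective at y_4 = 0.8: reduced costs (4.2, 0.8), box minimizer x = (0.0, 0.0)
g(y_4) = b*y + (c1 - a1*y)*x1 + (c2 - a2*y)*x2 = 22*0.8 + 4.2*0.0 + 0.8*0.0 = 17.6 + 0.0 + 0.0 = 17.6


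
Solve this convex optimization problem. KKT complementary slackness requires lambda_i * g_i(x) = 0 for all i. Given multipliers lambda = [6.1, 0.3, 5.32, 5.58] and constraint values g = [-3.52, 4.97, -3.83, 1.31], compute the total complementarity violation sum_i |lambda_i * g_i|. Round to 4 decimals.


KKT complementary slackness check:
lambda_1 * g_1 = 6.1 * -3.52 = -21.472
lambda_2 * g_2 = 0.3 * 4.97 = 1.491
lambda_3 * g_3 = 5.32 * -3.83 = -20.3756
lambda_4 * g_4 = 5.58 * 1.31 = 7.3098
Total violation = 21.472 + 1.491 + 20.3756 + 7.3098 = 50.6484


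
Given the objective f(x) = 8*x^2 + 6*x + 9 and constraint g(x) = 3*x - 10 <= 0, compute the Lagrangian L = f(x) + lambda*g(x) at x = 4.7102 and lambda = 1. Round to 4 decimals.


Step 1: Evaluate f(x).
f(4.7102) = 8*4.7102^2 + 6*4.7102 + 9 = 214.7491
Step 2: Evaluate g(x).
g(4.7102) = 3*4.7102 - 10 = 4.1306
Step 3: Compute Lagrangian.
L = 214.7491 + 1*4.1306 = 218.8797


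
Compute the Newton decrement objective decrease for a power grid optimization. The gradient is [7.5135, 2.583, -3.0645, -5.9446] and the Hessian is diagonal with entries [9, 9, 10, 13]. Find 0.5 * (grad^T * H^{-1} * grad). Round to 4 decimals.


Step 1: H is diagonal, so H^(-1) * g = [0.8348, 0.287, -0.3065, -0.4573].
Step 2: g^T H^(-1) g = sum_i g_i^2 / H_ii
  = (7.5135)^2/9 + (2.583)^2/9 + (-3.0645)^2/10 + (-5.9446)^2/13
  = 6.2725 + 0.7413 + 0.9391 + 2.7183 = 10.6713
Step 3: Objective decrease = 0.5 * g^T H^(-1) g = 5.3356


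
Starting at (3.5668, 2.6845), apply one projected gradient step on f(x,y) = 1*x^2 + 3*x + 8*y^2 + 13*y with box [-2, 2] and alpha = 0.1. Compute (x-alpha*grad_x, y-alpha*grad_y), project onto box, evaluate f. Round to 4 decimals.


Step 1: Compute gradient at (3.5668, 2.6845).
grad_x = 2*1*3.5668 + 3 = 10.1336
grad_y = 2*8*2.6845 + 13 = 55.952
Step 2: Gradient step.
x_raw = 3.5668 - 0.1*10.1336 = 2.5534
y_raw = 2.6845 - 0.1*55.952 = -2.9107
Step 3: Project onto [-2, 2].
x_proj = clip(2.5534) = 2.0
y_proj = clip(-2.9107) = -2.0
Step 4: Evaluate f.
f(2.0, -2.0) = 16.0


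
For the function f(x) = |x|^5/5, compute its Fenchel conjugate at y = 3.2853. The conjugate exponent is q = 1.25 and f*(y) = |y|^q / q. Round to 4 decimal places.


The conjugate exponent q satisfies 1/p + 1/q = 1.
p = 5, so q = 5/(5 - 1) = 1.25
|y|^q = 3.2853^1.25 = 4.423
f*(3.2853) = 4.423 / 1.25 = 3.5384


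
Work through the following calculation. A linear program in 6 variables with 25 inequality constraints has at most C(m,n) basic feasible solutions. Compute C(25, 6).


Each vertex corresponds to some choice of n active constraints out of m, so the number of vertices is at most C(m, n) = m! / (n!(m-n)!).
m = 25, n = 6
Numerator: 25 * 24 * 23 * 22 * 21 * 20
Denominator: 6! = 720
C(25, 6) = 177100


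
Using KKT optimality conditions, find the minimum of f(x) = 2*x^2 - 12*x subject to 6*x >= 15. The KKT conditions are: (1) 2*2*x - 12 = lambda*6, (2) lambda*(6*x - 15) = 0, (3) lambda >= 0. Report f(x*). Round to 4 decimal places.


Step 1: Try lambda = 0 (constraint inactive).
Stationarity: 2*2*x - 12 = 0
x* = 12/(2*2) = 3.0
Check constraint: 6*3.0 = 18.0 >= 15 -- satisfied.
Step 2: Compute optimal value.
f(x*) = 2*3.0^2 - 12*3.0 = -18.0


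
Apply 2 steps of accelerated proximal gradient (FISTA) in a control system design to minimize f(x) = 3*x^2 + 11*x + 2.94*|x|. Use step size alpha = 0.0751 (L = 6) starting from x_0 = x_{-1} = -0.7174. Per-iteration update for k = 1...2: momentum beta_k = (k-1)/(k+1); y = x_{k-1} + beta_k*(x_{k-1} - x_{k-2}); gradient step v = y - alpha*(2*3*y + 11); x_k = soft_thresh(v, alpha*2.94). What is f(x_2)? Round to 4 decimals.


FISTA on f(x) = 3*x^2 + 11*x + 2.94*|x|
L = 6, alpha = 0.0751
Iteration 1: beta = 0.0, y = -0.7174 + 0.0*(-0.7174 + 0.7174) = -0.7174
  grad(y) = 6.6956, v = y - alpha*grad = -1.2202
  prox(v) = soft_thresh(-1.2202, 0.2208) = -0.9994
Iteration 2: beta = 0.3333, y = -0.9994 + 0.3333*(-0.9994 + 0.7174) = -1.0935
  grad(y) = 4.4392, v = y - alpha*grad = -1.4268
  prox(v) = soft_thresh(-1.4268, 0.2208) = -1.2061
f(x_2) = 3*(-1.2061)^2 + 11*(-1.2061) + 2.94*|-1.2061| = -5.3571


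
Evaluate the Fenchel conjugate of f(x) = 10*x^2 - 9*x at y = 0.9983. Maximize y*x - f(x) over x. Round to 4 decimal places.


f*(y) = sup_x {y*x - a*x^2 - b*x} = sup_x {(y-b)*x - a*x^2}
FOC: (y - b) - 2a*x = 0 => x* = (y - b)/(2a)
x* = (0.9983 + 9)/(2*10) = 0.4999
f*(0.9983) = (y-b)^2/(4a) = (0.9983 + 9)^2/(4*10)
= 99.966/40 = 2.4992


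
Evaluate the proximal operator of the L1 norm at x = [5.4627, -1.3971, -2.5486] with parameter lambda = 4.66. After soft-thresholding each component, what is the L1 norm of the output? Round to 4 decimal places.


Soft-thresholding with lambda = 4.66:
prox(5.4627) = sign(5.4627)*max(|5.4627| - 4.66, 0) = 0.8027
prox(-1.3971) = sign(-1.3971)*max(|-1.3971| - 4.66, 0) = 0.0
prox(-2.5486) = sign(-2.5486)*max(|-2.5486| - 4.66, 0) = 0.0
prox(x) = [0.8027, 0.0, 0.0]
||prox(x)||_1 = 0.8027 + 0.0 + 0.0 = 0.8027


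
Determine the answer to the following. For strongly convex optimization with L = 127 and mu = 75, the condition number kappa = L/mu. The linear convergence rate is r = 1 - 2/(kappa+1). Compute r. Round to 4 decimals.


Step 1: Compute the condition number.
kappa = L/mu = 127/75 = 1.6933
Step 2: Compute the convergence rate.
r = 1 - 2/(kappa + 1) = 1 - 2*mu/(L + mu) = (L - mu)/(L + mu) = 52/202 = 0.2574


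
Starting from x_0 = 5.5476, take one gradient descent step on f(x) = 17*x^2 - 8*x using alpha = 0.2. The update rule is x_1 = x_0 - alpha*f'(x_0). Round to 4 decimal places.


We compute the gradient at x_0 and apply the update.
f'(x) = 34*x - 8
f'(5.5476) = 34*5.5476 - 8 = 180.6184
x_1 = 5.5476 - 0.2*180.6184 = -30.5761


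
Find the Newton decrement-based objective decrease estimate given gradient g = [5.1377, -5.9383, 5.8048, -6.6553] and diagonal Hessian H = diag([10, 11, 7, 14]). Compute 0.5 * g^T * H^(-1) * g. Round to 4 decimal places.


Step 1: H is diagonal, so H^(-1) * g = [0.5138, -0.5398, 0.8293, -0.4754].
Step 2: g^T H^(-1) g = sum_i g_i^2 / H_ii
  = (5.1377)^2/10 + (-5.9383)^2/11 + (5.8048)^2/7 + (-6.6553)^2/14
  = 2.6396 + 3.2058 + 4.8137 + 3.1638 = 13.8228
Step 3: Objective decrease = 0.5 * g^T H^(-1) g = 6.9114


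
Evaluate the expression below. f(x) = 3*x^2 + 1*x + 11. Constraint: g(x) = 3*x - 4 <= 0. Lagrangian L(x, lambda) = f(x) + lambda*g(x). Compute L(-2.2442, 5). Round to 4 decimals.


Step 1: Evaluate f(x).
f(-2.2442) = 3*(-2.2442)^2 + 1*(-2.2442) + 11 = 23.8651
Step 2: Evaluate g(x).
g(-2.2442) = 3*-2.2442 - 4 = -10.7326
Step 3: Compute Lagrangian.
L = 23.8651 + 5*-10.7326 = -29.7979


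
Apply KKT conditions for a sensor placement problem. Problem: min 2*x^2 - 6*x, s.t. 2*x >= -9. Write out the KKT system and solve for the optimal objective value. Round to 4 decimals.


Step 1: Try lambda = 0 (constraint inactive).
Stationarity: 2*2*x - 6 = 0
x* = 6/(2*2) = 1.5
Check constraint: 2*1.5 = 3.0 >= -9 -- satisfied.
Step 2: Compute optimal value.
f(x*) = 2*1.5^2 - 6*1.5 = -4.5


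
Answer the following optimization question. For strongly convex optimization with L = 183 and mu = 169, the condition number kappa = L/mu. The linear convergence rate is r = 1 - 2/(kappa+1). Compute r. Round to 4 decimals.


Step 1: Compute the condition number.
kappa = L/mu = 183/169 = 1.0828
Step 2: Compute the convergence rate.
r = 1 - 2/(kappa + 1) = 1 - 2*mu/(L + mu) = (L - mu)/(L + mu) = 14/352 = 0.0398


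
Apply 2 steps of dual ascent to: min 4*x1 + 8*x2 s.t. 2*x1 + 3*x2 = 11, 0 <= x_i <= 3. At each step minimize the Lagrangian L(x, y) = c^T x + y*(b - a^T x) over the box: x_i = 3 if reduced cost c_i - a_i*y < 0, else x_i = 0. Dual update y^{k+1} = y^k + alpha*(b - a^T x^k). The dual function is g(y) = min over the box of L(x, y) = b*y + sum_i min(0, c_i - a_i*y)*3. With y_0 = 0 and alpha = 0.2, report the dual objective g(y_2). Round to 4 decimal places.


Dual ascent for LP: min 4*x1 + 8*x2, 2*x1 + 3*x2 = 11, 0 <= x_i <= 3
Step 1: y^k = 0.0, reduced costs: (4.0, 8.0)
  x^k = (0.0, 0.0), subgradient = b - a^T x = 11.0
  y^{k+1} = 0.0 + 0.2*11.0 = 2.2
Step 2: y^k = 2.2, reduced costs: (-0.4, 1.4)
  x^k = (3.0, 0.0), subgradient = b - a^T x = 5.0
  y^{k+1} = 2.2 + 0.2*5.0 = 3.2
Dual objective at y_2 = 3.2: reduced costs (-2.4, -1.6), box minimizer x = (3.0, 3.0)
g(y_2) = b*y + (c1 - a1*y)*x1 + (c2 - a2*y)*x2 = 11*3.2 + (-2.4)*3.0 + (-1.6)*3.0 = 35.2 - 7.2 - 4.8 = 23.2


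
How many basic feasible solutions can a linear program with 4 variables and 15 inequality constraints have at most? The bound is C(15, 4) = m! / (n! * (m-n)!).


Each vertex corresponds to some choice of n active constraints out of m, so the number of vertices is at most C(m, n) = m! / (n!(m-n)!).
m = 15, n = 4
Numerator: 15 * 14 * 13 * 12
Denominator: 4! = 24
C(15, 4) = 1365


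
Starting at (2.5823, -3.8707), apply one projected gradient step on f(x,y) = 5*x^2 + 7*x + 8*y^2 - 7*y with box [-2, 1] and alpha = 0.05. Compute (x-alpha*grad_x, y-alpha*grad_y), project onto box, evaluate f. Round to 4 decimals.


Step 1: Compute gradient at (2.5823, -3.8707).
grad_x = 2*5*2.5823 + 7 = 32.823
grad_y = 2*8*-3.8707 - 7 = -68.9312
Step 2: Gradient step.
x_raw = 2.5823 - 0.05*32.823 = 0.9412
y_raw = -3.8707 - 0.05*-68.9312 = -0.4241
Step 3: Project onto [-2, 1].
x_proj = clip(0.9412) = 0.9412
y_proj = clip(-0.4241) = -0.4241
Step 4: Evaluate f.
f(0.9412, -0.4241) = 15.425


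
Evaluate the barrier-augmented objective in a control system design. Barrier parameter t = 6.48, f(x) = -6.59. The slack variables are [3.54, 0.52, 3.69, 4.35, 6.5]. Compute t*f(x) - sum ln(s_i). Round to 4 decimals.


Step 1: Compute log-barrier.
ln values: [1.2641, -0.6539, 1.3056, 1.4702, 1.8718]
phi = -(1.2641 - 0.6539 + 1.3056 + 1.4702 + 1.8718) = -5.2578
Step 2: Compute augmented objective.
t*f(x) = 6.48*-6.59 = -42.7032
Total = -42.7032 - 5.2578 = -47.961


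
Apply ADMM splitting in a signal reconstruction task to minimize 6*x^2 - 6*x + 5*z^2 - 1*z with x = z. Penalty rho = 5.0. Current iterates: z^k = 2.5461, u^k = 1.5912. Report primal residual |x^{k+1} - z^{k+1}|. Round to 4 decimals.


ADMM iteration with rho = 5.0, z^k = 2.5461, u^k = 1.5912
Step 1: x-update.
Minimize 6*x^2 - 6*x + (5.0/2)*(x - 2.5461 + 1.5912)^2
FOC: (2*6 + 5.0)*x = 6 + 5.0*(2.5461 - 1.5912)
x^{k+1} = 0.6338
Step 2: z-update.
Minimize 5*z^2 - 1*z + (5.0/2)*(0.6338 - z + 1.5912)^2
FOC: (2*5 + 5.0)*z = 1 + 5.0*(0.6338 + 1.5912)
z^{k+1} = 0.8083
Step 3: u-update.
u^{k+1} = 1.5912 + 0.6338 - 0.8083 = 1.4167
Step 4: Primal residual = |0.6338 - 0.8083| = 0.1745


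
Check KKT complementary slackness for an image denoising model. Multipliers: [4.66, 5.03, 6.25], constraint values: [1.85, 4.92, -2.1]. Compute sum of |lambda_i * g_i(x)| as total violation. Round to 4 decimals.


KKT complementary slackness check:
lambda_1 * g_1 = 4.66 * 1.85 = 8.621
lambda_2 * g_2 = 5.03 * 4.92 = 24.7476
lambda_3 * g_3 = 6.25 * -2.1 = -13.125
Total violation = 8.621 + 24.7476 + 13.125 = 46.4936


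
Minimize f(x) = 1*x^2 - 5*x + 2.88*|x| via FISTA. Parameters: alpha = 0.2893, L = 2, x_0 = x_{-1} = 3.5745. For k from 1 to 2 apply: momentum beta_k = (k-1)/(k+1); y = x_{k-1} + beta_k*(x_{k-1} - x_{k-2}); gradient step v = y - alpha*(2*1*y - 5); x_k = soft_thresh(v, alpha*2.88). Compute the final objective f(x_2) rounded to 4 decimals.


FISTA on f(x) = 1*x^2 - 5*x + 2.88*|x|
L = 2, alpha = 0.2893
Iteration 1: beta = 0.0, y = 3.5745 + 0.0*(3.5745 - 3.5745) = 3.5745
  grad(y) = 2.149, v = y - alpha*grad = 2.9528
  prox(v) = soft_thresh(2.9528, 0.8332) = 2.1196
Iteration 2: beta = 0.3333, y = 2.1196 + 0.3333*(2.1196 - 3.5745) = 1.6346
  grad(y) = -1.7307, v = y - alpha*grad = 2.1353
  prox(v) = soft_thresh(2.1353, 0.8332) = 1.3022
f(x_2) = 1*1.3022^2 - 5*1.3022 + 2.88*|1.3022| = -1.065


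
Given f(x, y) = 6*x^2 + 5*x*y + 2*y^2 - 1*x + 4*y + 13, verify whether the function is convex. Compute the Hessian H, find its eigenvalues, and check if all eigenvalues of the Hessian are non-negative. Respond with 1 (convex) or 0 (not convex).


The Hessian of f(x,y) = 6*x^2 + 5*x*y + 2*y^2 - 1*x + 4*y + 13 is:
H = [[12, 5], [5, 4]]
Trace = 12 + 4 = 16
Determinant = 12*4 - (5)^2 = 23
Discriminant = (16)^2 - 4*23 = 164.0
Eigenvalues: lambda_1 = 1.5969, lambda_2 = 14.4031
The function is convex.

1


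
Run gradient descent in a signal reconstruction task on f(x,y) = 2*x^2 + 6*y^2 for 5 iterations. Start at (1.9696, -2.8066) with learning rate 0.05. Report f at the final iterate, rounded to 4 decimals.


Gradient descent on f(x,y) = 2*x^2 + 6*y^2.
Starting point: (1.9696, -2.8066), alpha = 0.05
Step 1: grad_x = 2*2*1.9696 = 7.8784, grad_y = 2*6*-2.8066 = -33.6792
  x_1 = 1.9696 - 0.05*7.8784 = 1.5757
  y_1 = -2.8066 - 0.05*-33.6792 = -1.1226
Step 2: grad_x = 2*2*1.5757 = 6.3027, grad_y = 2*6*-1.1226 = -13.4717
  x_2 = 1.5757 - 0.05*6.3027 = 1.2605
  y_2 = -1.1226 - 0.05*-13.4717 = -0.4491
Step 3: grad_x = 2*2*1.2605 = 5.0422, grad_y = 2*6*-0.4491 = -5.3887
  x_3 = 1.2605 - 0.05*5.0422 = 1.0084
  y_3 = -0.4491 - 0.05*-5.3887 = -0.1796
Step 4: grad_x = 2*2*1.0084 = 4.0337, grad_y = 2*6*-0.1796 = -2.1555
  x_4 = 1.0084 - 0.05*4.0337 = 0.8067
  y_4 = -0.1796 - 0.05*-2.1555 = -0.0718
Step 5: grad_x = 2*2*0.8067 = 3.227, grad_y = 2*6*-0.0718 = -0.8622
  x_5 = 0.8067 - 0.05*3.227 = 0.6454
  y_5 = -0.0718 - 0.05*-0.8622 = -0.0287
f(0.6454, -0.0287) = 2*0.6454^2 + 6*(-0.0287)^2 = 0.838


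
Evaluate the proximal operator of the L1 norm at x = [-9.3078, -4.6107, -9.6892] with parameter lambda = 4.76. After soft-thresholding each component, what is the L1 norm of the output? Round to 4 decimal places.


Soft-thresholding with lambda = 4.76:
prox(-9.3078) = sign(-9.3078)*max(|-9.3078| - 4.76, 0) = -4.5478
prox(-4.6107) = sign(-4.6107)*max(|-4.6107| - 4.76, 0) = 0.0
prox(-9.6892) = sign(-9.6892)*max(|-9.6892| - 4.76, 0) = -4.9292
prox(x) = [-4.5478, 0.0, -4.9292]
||prox(x)||_1 = 4.5478 + 0.0 + 4.9292 = 9.477


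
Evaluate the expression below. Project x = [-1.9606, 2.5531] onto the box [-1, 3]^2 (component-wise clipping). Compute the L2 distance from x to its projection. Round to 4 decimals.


Project each component onto [-1, 3].
clip(-1.9606) = -1.0, clip(2.5531) = 2.5531
Projection = [-1.0, 2.5531]
Squared diffs: [0.9228, 0.0]
Distance = sqrt(0.9228) = 0.9606


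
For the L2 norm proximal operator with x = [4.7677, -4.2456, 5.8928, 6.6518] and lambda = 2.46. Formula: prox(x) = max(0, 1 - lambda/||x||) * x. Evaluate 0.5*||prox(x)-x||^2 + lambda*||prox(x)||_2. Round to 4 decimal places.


Step 1: Compute ||x||.
||x|| = 10.942
Step 2: Compute scaling factor.
scale = max(0, 1 - 2.46/10.942) = 0.7752
Step 3: prox(x) = [3.6958, -3.2911, 4.568, 5.1563]
||prox(x)|| = 8.482
Step 4: Proximal objective.
0.5*||prox-x||^2 = 3.0258
lambda*||prox|| = 20.8657
Total = 23.8915


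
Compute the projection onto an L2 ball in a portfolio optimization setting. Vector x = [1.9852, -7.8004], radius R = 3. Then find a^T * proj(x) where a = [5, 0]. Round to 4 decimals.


Step 1: Compute ||x|| (intermediates to 6 decimals).
||x|| = sqrt(1.9852^2 + (-7.8004)^2) = 8.049053
Step 2: Project.
Since ||x|| > R, scale = R/||x|| = 3/8.049053 = 0.372715, proj(x) = scale * x
proj(x) = [0.739914, -2.907326]
Step 3: Dot product.
a^T * proj(x) = 5*0.739914 + 0*(-2.907326) = 3.6996


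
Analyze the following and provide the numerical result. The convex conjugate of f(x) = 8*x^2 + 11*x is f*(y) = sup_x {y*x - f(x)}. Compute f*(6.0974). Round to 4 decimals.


f*(y) = sup_x {y*x - a*x^2 - b*x} = sup_x {(y-b)*x - a*x^2}
FOC: (y - b) - 2a*x = 0 => x* = (y - b)/(2a)
x* = (6.0974 - 11)/(2*8) = -0.3064
f*(6.0974) = (y-b)^2/(4a) = (6.0974 - 11)^2/(4*8)
= 24.0355/32 = 0.7511


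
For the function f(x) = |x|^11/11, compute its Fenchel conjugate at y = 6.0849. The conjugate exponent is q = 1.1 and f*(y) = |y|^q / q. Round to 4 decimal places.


The conjugate exponent q satisfies 1/p + 1/q = 1.
p = 11, so q = 11/(11 - 1) = 1.1
|y|^q = 6.0849^1.1 = 7.2892
f*(6.0849) = 7.2892 / 1.1 = 6.6265


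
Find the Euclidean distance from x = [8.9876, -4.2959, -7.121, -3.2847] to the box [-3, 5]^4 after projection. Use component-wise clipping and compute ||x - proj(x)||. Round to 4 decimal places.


Project each component onto [-3, 5].
clip(8.9876) = 5.0, clip(-4.2959) = -3.0, clip(-7.121) = -3.0, clip(-3.2847) = -3.0
Projection = [5.0, -3.0, -3.0, -3.0]
Squared diffs: [15.901, 1.6794, 16.9826, 0.0811]
Distance = sqrt(34.6441) = 5.8859


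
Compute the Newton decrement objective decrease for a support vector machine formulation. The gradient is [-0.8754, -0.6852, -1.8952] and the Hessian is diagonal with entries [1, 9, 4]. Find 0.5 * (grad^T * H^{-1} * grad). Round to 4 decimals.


Step 1: H is diagonal, so H^(-1) * g = [-0.8754, -0.0761, -0.4738].
Step 2: g^T H^(-1) g = sum_i g_i^2 / H_ii
  = (-0.8754)^2/1 + (-0.6852)^2/9 + (-1.8952)^2/4
  = 0.7663 + 0.0522 + 0.8979 = 1.7164
Step 3: Objective decrease = 0.5 * g^T H^(-1) g = 0.8582


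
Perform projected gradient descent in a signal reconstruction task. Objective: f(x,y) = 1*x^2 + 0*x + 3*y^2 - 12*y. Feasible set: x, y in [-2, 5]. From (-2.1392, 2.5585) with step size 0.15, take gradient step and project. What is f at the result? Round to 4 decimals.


Step 1: Compute gradient at (-2.1392, 2.5585).
grad_x = 2*1*-2.1392 + 0 = -4.2784
grad_y = 2*3*2.5585 - 12 = 3.351
Step 2: Gradient step.
x_raw = -2.1392 - 0.15*-4.2784 = -1.4974
y_raw = 2.5585 - 0.15*3.351 = 2.0559
Step 3: Project onto [-2, 5].
x_proj = clip(-1.4974) = -1.4974
y_proj = clip(2.0559) = 2.0559
Step 4: Evaluate f.
f(-1.4974, 2.0559) = -9.7483


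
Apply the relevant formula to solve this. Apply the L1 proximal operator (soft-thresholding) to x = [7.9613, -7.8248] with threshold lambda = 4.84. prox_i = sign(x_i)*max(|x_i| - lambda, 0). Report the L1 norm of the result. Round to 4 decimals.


Soft-thresholding with lambda = 4.84:
prox(7.9613) = sign(7.9613)*max(|7.9613| - 4.84, 0) = 3.1213
prox(-7.8248) = sign(-7.8248)*max(|-7.8248| - 4.84, 0) = -2.9848
prox(x) = [3.1213, -2.9848]
||prox(x)||_1 = 3.1213 + 2.9848 = 6.1061


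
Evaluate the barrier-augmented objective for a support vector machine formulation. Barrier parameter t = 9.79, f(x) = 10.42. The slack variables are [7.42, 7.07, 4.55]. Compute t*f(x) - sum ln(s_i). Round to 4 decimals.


Step 1: Compute log-barrier.
ln values: [2.0042, 1.9559, 1.5151]
phi = -(2.0042 + 1.9559 + 1.5151) = -5.4752
Step 2: Compute augmented objective.
t*f(x) = 9.79*10.42 = 102.0118
Total = 102.0118 - 5.4752 = 96.5366


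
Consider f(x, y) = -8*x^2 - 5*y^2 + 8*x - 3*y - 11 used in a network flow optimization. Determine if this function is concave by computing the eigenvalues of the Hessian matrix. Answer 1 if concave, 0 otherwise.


The Hessian of f(x,y) = -8*x^2 - 5*y^2 + 8*x - 3*y - 11 is:
H = [[-16, 0], [0, -10]]
Trace = -16 - 10 = -26
Determinant = -16*-10 - (0)^2 = 160
Discriminant = (-26)^2 - 4*160 = 36.0
Eigenvalues: lambda_1 = -16.0, lambda_2 = -10.0
The function is concave.

1


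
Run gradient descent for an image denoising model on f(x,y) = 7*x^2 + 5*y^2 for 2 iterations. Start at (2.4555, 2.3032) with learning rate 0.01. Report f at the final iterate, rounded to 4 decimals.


Gradient descent on f(x,y) = 7*x^2 + 5*y^2.
Starting point: (2.4555, 2.3032), alpha = 0.01
Step 1: grad_x = 2*7*2.4555 = 34.377, grad_y = 2*5*2.3032 = 23.032
  x_1 = 2.4555 - 0.01*34.377 = 2.1117
  y_1 = 2.3032 - 0.01*23.032 = 2.0729
Step 2: grad_x = 2*7*2.1117 = 29.5642, grad_y = 2*5*2.0729 = 20.7288
  x_2 = 2.1117 - 0.01*29.5642 = 1.8161
  y_2 = 2.0729 - 0.01*20.7288 = 1.8656
f(1.8161, 1.8656) = 7*1.8161^2 + 5*1.8656^2 = 40.4894


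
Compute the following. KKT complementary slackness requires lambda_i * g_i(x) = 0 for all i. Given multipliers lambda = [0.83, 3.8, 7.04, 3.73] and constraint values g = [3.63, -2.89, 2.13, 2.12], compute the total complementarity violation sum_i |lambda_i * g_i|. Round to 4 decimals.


KKT complementary slackness check:
lambda_1 * g_1 = 0.83 * 3.63 = 3.0129
lambda_2 * g_2 = 3.8 * -2.89 = -10.982
lambda_3 * g_3 = 7.04 * 2.13 = 14.9952
lambda_4 * g_4 = 3.73 * 2.12 = 7.9076
Total violation = 3.0129 + 10.982 + 14.9952 + 7.9076 = 36.8977


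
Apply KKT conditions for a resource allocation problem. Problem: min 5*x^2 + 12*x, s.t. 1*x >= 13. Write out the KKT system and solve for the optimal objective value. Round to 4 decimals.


Step 1: Try lambda = 0 (constraint inactive).
x_unc = -12/(2*5) = -1.2
Check: 1*-1.2 = -1.2 < 13 -- violated!
Step 2: Constraint must be active: 1*x = 13
x* = 13/1 = 13.0
lambda = (2*5*13.0 + 12)/1 = 142.0
Step 3: Compute optimal value.
f(x*) = 5*13.0^2 + 12*13.0 = 1001.0


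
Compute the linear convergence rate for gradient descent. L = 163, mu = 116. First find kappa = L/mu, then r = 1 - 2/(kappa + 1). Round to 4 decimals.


Step 1: Compute the condition number.
kappa = L/mu = 163/116 = 1.4052
Step 2: Compute the convergence rate.
r = 1 - 2/(kappa + 1) = 1 - 2*mu/(L + mu) = (L - mu)/(L + mu) = 47/279 = 0.1685


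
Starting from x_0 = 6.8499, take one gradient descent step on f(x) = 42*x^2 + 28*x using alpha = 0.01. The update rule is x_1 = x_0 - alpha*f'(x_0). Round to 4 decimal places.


We compute the gradient at x_0 and apply the update.
f'(x) = 84*x + 28
f'(6.8499) = 84*6.8499 + 28 = 603.3916
x_1 = 6.8499 - 0.01*603.3916 = 0.816


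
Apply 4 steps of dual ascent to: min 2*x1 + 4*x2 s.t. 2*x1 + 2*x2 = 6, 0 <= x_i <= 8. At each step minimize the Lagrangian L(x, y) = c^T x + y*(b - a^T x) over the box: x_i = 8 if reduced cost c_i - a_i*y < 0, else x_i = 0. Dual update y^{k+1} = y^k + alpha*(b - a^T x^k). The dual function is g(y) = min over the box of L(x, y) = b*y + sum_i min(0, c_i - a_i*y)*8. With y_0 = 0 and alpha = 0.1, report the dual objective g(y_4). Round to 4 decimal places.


Dual ascent for LP: min 2*x1 + 4*x2, 2*x1 + 2*x2 = 6, 0 <= x_i <= 8
Step 1: y^k = 0.0, reduced costs: (2.0, 4.0)
  x^k = (0.0, 0.0), subgradient = b - a^T x = 6.0
  y^{k+1} = 0.0 + 0.1*6.0 = 0.6
Step 2: y^k = 0.6, reduced costs: (0.8, 2.8)
  x^k = (0.0, 0.0), subgradient = b - a^T x = 6.0
  y^{k+1} = 0.6 + 0.1*6.0 = 1.2
Step 3: y^k = 1.2, reduced costs: (-0.4, 1.6)
  x^k = (8.0, 0.0), subgradient = b - a^T x = -10.0
  y^{k+1} = 1.2 + 0.1*-10.0 = 0.2
Step 4: y^k = 0.2, reduced costs: (1.6, 3.6)
  x^k = (0.0, 0.0), subgradient = b - a^T x = 6.0
  y^{k+1} = 0.2 + 0.1*6.0 = 0.8
Dual objective at y_4 = 0.8: reduced costs (0.4, 2.4), box minimizer x = (0.0, 0.0)
g(y_4) = b*y + (c1 - a1*y)*x1 + (c2 - a2*y)*x2 = 6*0.8 + 0.4*0.0 + 2.4*0.0 = 4.8 + 0.0 + 0.0 = 4.8


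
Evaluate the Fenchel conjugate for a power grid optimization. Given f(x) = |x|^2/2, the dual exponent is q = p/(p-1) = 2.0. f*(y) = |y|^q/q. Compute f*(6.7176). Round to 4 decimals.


The conjugate exponent q satisfies 1/p + 1/q = 1.
p = 2, so q = 2/(2 - 1) = 2.0
|y|^q = 6.7176^2.0 = 45.1261
f*(6.7176) = 45.1261 / 2.0 = 22.5631


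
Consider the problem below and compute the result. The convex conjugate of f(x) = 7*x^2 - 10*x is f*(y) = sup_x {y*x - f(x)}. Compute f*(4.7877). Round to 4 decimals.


f*(y) = sup_x {y*x - a*x^2 - b*x} = sup_x {(y-b)*x - a*x^2}
FOC: (y - b) - 2a*x = 0 => x* = (y - b)/(2a)
x* = (4.7877 + 10)/(2*7) = 1.0563
f*(4.7877) = (y-b)^2/(4a) = (4.7877 + 10)^2/(4*7)
= 218.6761/28 = 7.8099


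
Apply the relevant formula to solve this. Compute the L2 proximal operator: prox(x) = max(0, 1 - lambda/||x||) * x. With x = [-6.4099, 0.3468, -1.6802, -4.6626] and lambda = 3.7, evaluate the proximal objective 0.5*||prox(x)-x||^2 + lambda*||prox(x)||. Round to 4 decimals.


Step 1: Compute ||x||.
||x|| = 8.1099
Step 2: Compute scaling factor.
scale = max(0, 1 - 3.7/8.1099) = 0.5438
Step 3: prox(x) = [-3.4855, 0.1886, -0.9136, -2.5354]
||prox(x)|| = 4.4099
Step 4: Proximal objective.
0.5*||prox-x||^2 = 6.845
lambda*||prox|| = 16.3166
Total = 23.1615


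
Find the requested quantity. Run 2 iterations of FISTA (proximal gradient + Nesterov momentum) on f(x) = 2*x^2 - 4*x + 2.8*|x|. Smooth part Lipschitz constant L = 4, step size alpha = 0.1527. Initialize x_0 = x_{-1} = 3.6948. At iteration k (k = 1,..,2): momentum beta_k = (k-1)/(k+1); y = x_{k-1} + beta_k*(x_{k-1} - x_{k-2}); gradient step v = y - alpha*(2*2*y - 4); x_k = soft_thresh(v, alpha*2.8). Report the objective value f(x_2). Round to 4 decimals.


FISTA on f(x) = 2*x^2 - 4*x + 2.8*|x|
L = 4, alpha = 0.1527
Iteration 1: beta = 0.0, y = 3.6948 + 0.0*(3.6948 - 3.6948) = 3.6948
  grad(y) = 10.7792, v = y - alpha*grad = 2.0488
  prox(v) = soft_thresh(2.0488, 0.4276) = 1.6213
Iteration 2: beta = 0.3333, y = 1.6213 + 0.3333*(1.6213 - 3.6948) = 0.9301
  grad(y) = -0.2797, v = y - alpha*grad = 0.9728
  prox(v) = soft_thresh(0.9728, 0.4276) = 0.5452
f(x_2) = 2*0.5452^2 - 4*0.5452 + 2.8*|0.5452| = -0.0597


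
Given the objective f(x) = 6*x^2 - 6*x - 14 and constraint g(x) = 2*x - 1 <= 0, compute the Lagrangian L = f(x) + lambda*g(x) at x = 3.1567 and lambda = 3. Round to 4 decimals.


Step 1: Evaluate f(x).
f(3.1567) = 6*3.1567^2 - 6*3.1567 - 14 = 26.8483
Step 2: Evaluate g(x).
g(3.1567) = 2*3.1567 - 1 = 5.3134
Step 3: Compute Lagrangian.
L = 26.8483 + 3*5.3134 = 42.7885


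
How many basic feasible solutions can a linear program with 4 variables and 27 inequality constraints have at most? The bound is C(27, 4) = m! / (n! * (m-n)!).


Each vertex corresponds to some choice of n active constraints out of m, so the number of vertices is at most C(m, n) = m! / (n!(m-n)!).
m = 27, n = 4
Numerator: 27 * 26 * 25 * 24
Denominator: 4! = 24
C(27, 4) = 17550


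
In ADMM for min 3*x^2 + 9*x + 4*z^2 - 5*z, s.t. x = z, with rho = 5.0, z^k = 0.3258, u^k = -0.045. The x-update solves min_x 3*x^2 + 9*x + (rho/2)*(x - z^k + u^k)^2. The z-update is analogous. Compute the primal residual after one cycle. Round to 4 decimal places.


ADMM iteration with rho = 5.0, z^k = 0.3258, u^k = -0.045
Step 1: x-update.
Minimize 3*x^2 + 9*x + (5.0/2)*(x - 0.3258 - 0.045)^2
FOC: (2*3 + 5.0)*x = -9 + 5.0*(0.3258 + 0.045)
x^{k+1} = -0.6496
Step 2: z-update.
Minimize 4*z^2 - 5*z + (5.0/2)*(-0.6496 - z - 0.045)^2
FOC: (2*4 + 5.0)*z = 5 + 5.0*(-0.6496 - 0.045)
z^{k+1} = 0.1174
Step 3: u-update.
u^{k+1} = -0.045 - 0.6496 - 0.1174 = -0.8121
Step 4: Primal residual = |-0.6496 - 0.1174| = 0.7671


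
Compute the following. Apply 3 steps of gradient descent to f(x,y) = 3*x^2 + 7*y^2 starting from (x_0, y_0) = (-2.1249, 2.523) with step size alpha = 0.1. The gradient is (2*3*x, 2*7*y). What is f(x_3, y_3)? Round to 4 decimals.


Gradient descent on f(x,y) = 3*x^2 + 7*y^2.
Starting point: (-2.1249, 2.523), alpha = 0.1
Step 1: grad_x = 2*3*-2.1249 = -12.7494, grad_y = 2*7*2.523 = 35.322
  x_1 = -2.1249 - 0.1*-12.7494 = -0.85
  y_1 = 2.523 - 0.1*35.322 = -1.0092
Step 2: grad_x = 2*3*-0.85 = -5.0998, grad_y = 2*7*-1.0092 = -14.1288
  x_2 = -0.85 - 0.1*-5.0998 = -0.34
  y_2 = -1.0092 - 0.1*-14.1288 = 0.4037
Step 3: grad_x = 2*3*-0.34 = -2.0399, grad_y = 2*7*0.4037 = 5.6515
  x_3 = -0.34 - 0.1*-2.0399 = -0.136
  y_3 = 0.4037 - 0.1*5.6515 = -0.1615
f(-0.136, -0.1615) = 3*(-0.136)^2 + 7*(-0.1615)^2 = 0.238


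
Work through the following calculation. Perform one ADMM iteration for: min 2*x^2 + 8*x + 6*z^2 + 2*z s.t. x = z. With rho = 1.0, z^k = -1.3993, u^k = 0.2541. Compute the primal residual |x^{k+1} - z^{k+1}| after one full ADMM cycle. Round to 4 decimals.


ADMM iteration with rho = 1.0, z^k = -1.3993, u^k = 0.2541
Step 1: x-update.
Minimize 2*x^2 + 8*x + (1.0/2)*(x + 1.3993 + 0.2541)^2
FOC: (2*2 + 1.0)*x = -8 + 1.0*(-1.3993 - 0.2541)
x^{k+1} = -1.9307
Step 2: z-update.
Minimize 6*z^2 + 2*z + (1.0/2)*(-1.9307 - z + 0.2541)^2
FOC: (2*6 + 1.0)*z = -2 + 1.0*(-1.9307 + 0.2541)
z^{k+1} = -0.2828
Step 3: u-update.
u^{k+1} = 0.2541 - 1.9307 + 0.2828 = -1.3938
Step 4: Primal residual = |-1.9307 + 0.2828| = 1.6479


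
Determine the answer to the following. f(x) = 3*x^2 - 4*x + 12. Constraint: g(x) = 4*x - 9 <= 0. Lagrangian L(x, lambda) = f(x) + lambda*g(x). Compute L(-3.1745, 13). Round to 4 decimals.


Step 1: Evaluate f(x).
f(-3.1745) = 3*(-3.1745)^2 - 4*(-3.1745) + 12 = 54.9304
Step 2: Evaluate g(x).
g(-3.1745) = 4*-3.1745 - 9 = -21.698
Step 3: Compute Lagrangian.
L = 54.9304 + 13*-21.698 = -227.1436


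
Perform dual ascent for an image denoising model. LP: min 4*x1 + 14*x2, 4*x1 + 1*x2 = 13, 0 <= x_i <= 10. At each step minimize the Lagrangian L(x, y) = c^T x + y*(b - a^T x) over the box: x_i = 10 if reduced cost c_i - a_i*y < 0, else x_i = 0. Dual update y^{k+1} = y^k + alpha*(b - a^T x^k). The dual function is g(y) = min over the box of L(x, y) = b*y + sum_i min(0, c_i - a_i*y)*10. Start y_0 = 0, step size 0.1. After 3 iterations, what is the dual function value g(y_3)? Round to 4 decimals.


Dual ascent for LP: min 4*x1 + 14*x2, 4*x1 + 1*x2 = 13, 0 <= x_i <= 10
Step 1: y^k = 0.0, reduced costs: (4.0, 14.0)
  x^k = (0.0, 0.0), subgradient = b - a^T x = 13.0
  y^{k+1} = 0.0 + 0.1*13.0 = 1.3
Step 2: y^k = 1.3, reduced costs: (-1.2, 12.7)
  x^k = (10.0, 0.0), subgradient = b - a^T x = -27.0
  y^{k+1} = 1.3 + 0.1*-27.0 = -1.4
Step 3: y^k = -1.4, reduced costs: (9.6, 15.4)
  x^k = (0.0, 0.0), subgradient = b - a^T x = 13.0
  y^{k+1} = -1.4 + 0.1*13.0 = -0.1
Dual objective at y_3 = -0.1: reduced costs (4.4, 14.1), box minimizer x = (0.0, 0.0)
g(y_3) = b*y + (c1 - a1*y)*x1 + (c2 - a2*y)*x2 = 13*(-0.1) + 4.4*0.0 + 14.1*0.0 = -1.3 + 0.0 + 0.0 = -1.3


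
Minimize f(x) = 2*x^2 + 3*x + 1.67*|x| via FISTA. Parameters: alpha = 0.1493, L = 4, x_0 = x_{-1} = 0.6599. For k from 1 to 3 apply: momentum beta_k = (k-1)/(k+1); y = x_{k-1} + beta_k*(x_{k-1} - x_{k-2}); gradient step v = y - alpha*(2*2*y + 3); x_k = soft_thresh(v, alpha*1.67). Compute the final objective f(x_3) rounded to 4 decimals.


FISTA on f(x) = 2*x^2 + 3*x + 1.67*|x|
L = 4, alpha = 0.1493
Iteration 1: beta = 0.0, y = 0.6599 + 0.0*(0.6599 - 0.6599) = 0.6599
  grad(y) = 5.6396, v = y - alpha*grad = -0.1821
  prox(v) = soft_thresh(-0.1821, 0.2493) = 0.0
Iteration 2: beta = 0.3333, y = 0.0 + 0.3333*(0.0 - 0.6599) = -0.22
  grad(y) = 2.1201, v = y - alpha*grad = -0.5365
  prox(v) = soft_thresh(-0.5365, 0.2493) = -0.2872
Iteration 3: beta = 0.5, y = -0.2872 + 0.5*(-0.2872 - 0.0) = -0.4308
  grad(y) = 1.277, v = y - alpha*grad = -0.6214
  prox(v) = soft_thresh(-0.6214, 0.2493) = -0.3721
f(x_3) = 2*(-0.3721)^2 + 3*(-0.3721) + 1.67*|-0.3721| = -0.218


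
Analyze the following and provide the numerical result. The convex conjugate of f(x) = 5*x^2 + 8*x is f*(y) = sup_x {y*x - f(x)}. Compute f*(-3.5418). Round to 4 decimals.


f*(y) = sup_x {y*x - a*x^2 - b*x} = sup_x {(y-b)*x - a*x^2}
FOC: (y - b) - 2a*x = 0 => x* = (y - b)/(2a)
x* = (-3.5418 - 8)/(2*5) = -1.1542
f*(-3.5418) = (y-b)^2/(4a) = (-3.5418 - 8)^2/(4*5)
= 133.2131/20 = 6.6607


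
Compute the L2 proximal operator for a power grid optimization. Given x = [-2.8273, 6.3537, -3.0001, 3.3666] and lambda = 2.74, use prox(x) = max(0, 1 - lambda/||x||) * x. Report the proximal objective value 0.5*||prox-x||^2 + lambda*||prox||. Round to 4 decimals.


Step 1: Compute ||x||.
||x|| = 8.2884
Step 2: Compute scaling factor.
scale = max(0, 1 - 2.74/8.2884) = 0.6694
Step 3: prox(x) = [-1.8926, 4.2533, -2.0083, 2.2537]
||prox(x)|| = 5.5484
Step 4: Proximal objective.
0.5*||prox-x||^2 = 3.7538
lambda*||prox|| = 15.2026
Total = 18.9564


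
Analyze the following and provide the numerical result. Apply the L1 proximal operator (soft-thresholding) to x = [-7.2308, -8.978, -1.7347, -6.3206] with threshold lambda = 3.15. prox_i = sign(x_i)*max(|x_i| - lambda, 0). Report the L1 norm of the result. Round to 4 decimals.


Soft-thresholding with lambda = 3.15:
prox(-7.2308) = sign(-7.2308)*max(|-7.2308| - 3.15, 0) = -4.0808
prox(-8.978) = sign(-8.978)*max(|-8.978| - 3.15, 0) = -5.828
prox(-1.7347) = sign(-1.7347)*max(|-1.7347| - 3.15, 0) = 0.0
prox(-6.3206) = sign(-6.3206)*max(|-6.3206| - 3.15, 0) = -3.1706
prox(x) = [-4.0808, -5.828, 0.0, -3.1706]
||prox(x)||_1 = 4.0808 + 5.828 + 0.0 + 3.1706 = 13.0794


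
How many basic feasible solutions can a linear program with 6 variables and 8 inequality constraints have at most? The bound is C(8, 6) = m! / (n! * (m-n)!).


Each vertex corresponds to some choice of n active constraints out of m, so the number of vertices is at most C(m, n) = m! / (n!(m-n)!).
m = 8, n = 6
Numerator: 8 * 7 * 6 * 5 * 4 * 3
Denominator: 6! = 720
C(8, 6) = 28


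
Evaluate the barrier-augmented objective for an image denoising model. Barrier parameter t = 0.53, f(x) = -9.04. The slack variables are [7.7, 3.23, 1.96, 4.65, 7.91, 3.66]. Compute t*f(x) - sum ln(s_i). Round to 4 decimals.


Step 1: Compute log-barrier.
ln values: [2.0412, 1.1725, 0.6729, 1.5369, 2.0681, 1.2975]
phi = -(2.0412 + 1.1725 + 0.6729 + 1.5369 + 2.0681 + 1.2975) = -8.7891
Step 2: Compute augmented objective.
t*f(x) = 0.53*-9.04 = -4.7912
Total = -4.7912 - 8.7891 = -13.5803


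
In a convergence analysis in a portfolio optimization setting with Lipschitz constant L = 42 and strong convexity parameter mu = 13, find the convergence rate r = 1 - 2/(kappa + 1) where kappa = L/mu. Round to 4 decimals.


Step 1: Compute the condition number.
kappa = L/mu = 42/13 = 3.2308
Step 2: Compute the convergence rate.
r = 1 - 2/(kappa + 1) = 1 - 2*mu/(L + mu) = (L - mu)/(L + mu) = 29/55 = 0.5273


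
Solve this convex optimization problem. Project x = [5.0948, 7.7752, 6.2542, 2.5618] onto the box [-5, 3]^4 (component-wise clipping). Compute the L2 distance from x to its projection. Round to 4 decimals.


Project each component onto [-5, 3].
clip(5.0948) = 3.0, clip(7.7752) = 3.0, clip(6.2542) = 3.0, clip(2.5618) = 2.5618
Projection = [3.0, 3.0, 3.0, 2.5618]
Squared diffs: [4.3882, 22.8025, 10.5898, 0.0]
Distance = sqrt(37.7805) = 6.1466


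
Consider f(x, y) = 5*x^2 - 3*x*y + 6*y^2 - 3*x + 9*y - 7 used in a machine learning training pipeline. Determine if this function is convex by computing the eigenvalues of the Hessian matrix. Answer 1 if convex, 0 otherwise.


The Hessian of f(x,y) = 5*x^2 - 3*x*y + 6*y^2 - 3*x + 9*y - 7 is:
H = [[10, -3], [-3, 12]]
Trace = 10 + 12 = 22
Determinant = 10*12 - (-3)^2 = 111
Discriminant = (22)^2 - 4*111 = 40.0
Eigenvalues: lambda_1 = 7.8377, lambda_2 = 14.1623
The function is convex.

1


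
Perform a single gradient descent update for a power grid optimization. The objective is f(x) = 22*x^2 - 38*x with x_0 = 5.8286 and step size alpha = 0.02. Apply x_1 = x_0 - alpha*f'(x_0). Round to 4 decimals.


We compute the gradient at x_0 and apply the update.
f'(x) = 44*x - 38
f'(5.8286) = 44*5.8286 - 38 = 218.4584
x_1 = 5.8286 - 0.02*218.4584 = 1.4594


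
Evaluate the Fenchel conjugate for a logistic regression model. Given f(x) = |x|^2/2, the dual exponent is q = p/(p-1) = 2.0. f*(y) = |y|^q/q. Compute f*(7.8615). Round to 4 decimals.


The conjugate exponent q satisfies 1/p + 1/q = 1.
p = 2, so q = 2/(2 - 1) = 2.0
|y|^q = 7.8615^2.0 = 61.8032
f*(7.8615) = 61.8032 / 2.0 = 30.9016


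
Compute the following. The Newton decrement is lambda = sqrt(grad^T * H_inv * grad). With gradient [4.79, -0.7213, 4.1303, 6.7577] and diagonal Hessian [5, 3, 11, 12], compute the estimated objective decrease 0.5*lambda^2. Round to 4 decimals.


Step 1: H is diagonal, so H^(-1) * g = [0.958, -0.2404, 0.3755, 0.5631].
Step 2: g^T H^(-1) g = sum_i g_i^2 / H_ii
  = (4.79)^2/5 + (-0.7213)^2/3 + (4.1303)^2/11 + (6.7577)^2/12
  = 4.5888 + 0.1734 + 1.5509 + 3.8055 = 10.1186
Step 3: Objective decrease = 0.5 * g^T H^(-1) g = 5.0593
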